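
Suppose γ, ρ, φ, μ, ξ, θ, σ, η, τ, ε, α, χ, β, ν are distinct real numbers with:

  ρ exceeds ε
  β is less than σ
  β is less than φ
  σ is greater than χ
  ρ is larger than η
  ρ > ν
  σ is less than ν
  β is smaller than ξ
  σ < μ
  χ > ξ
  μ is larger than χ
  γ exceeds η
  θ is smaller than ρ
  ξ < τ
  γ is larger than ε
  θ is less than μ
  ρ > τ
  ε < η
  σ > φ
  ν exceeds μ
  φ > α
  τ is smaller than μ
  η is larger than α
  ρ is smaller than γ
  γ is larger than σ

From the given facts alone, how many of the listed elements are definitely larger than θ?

4

Directly above θ: μ, ρ.
One step further: ν, γ (4 so far).
Nothing else is reachable above θ; 4 in all.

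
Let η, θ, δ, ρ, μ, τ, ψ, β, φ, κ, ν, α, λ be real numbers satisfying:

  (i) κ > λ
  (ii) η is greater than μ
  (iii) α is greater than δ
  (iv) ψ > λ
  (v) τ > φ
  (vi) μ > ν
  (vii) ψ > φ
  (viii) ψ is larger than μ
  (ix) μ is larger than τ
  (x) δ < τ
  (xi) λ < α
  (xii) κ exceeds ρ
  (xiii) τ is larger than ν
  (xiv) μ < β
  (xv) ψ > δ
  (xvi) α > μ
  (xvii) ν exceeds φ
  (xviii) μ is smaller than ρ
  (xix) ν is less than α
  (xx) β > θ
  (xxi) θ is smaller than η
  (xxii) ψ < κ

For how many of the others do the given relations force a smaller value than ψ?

From ψ the given relations immediately reach δ, φ, μ, λ.
From those, ν, τ — 6 in total.
Nothing else is reachable below ψ; 6 in all.

6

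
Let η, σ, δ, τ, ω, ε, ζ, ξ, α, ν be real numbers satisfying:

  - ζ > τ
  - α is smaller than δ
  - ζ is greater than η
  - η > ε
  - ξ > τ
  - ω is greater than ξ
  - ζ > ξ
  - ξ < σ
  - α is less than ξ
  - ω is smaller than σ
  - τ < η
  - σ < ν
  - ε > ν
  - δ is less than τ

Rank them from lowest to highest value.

Each adjacent pair is fixed by a given relation: α < δ; δ < τ; τ < ξ; ξ < ω; ω < σ; σ < ν; ν < ε; ε < η; η < ζ. Chaining them end to end gives the full order.

α < δ < τ < ξ < ω < σ < ν < ε < η < ζ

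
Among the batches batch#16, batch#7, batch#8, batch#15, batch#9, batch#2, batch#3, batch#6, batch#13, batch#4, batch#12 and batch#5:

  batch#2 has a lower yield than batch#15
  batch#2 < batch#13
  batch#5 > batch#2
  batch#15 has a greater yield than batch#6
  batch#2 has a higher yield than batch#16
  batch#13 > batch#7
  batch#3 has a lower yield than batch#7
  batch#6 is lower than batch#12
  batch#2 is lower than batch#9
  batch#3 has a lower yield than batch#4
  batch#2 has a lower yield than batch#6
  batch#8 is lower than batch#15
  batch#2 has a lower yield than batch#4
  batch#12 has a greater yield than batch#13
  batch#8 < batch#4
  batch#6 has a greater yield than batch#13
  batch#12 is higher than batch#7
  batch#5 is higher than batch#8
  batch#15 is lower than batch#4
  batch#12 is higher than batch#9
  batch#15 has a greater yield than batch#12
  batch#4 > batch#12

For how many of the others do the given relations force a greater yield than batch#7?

Directly above batch#7: batch#13, batch#12.
One step further: batch#6, batch#15, batch#4 (5 so far).
Nothing else is reachable above batch#7; 5 in all.

5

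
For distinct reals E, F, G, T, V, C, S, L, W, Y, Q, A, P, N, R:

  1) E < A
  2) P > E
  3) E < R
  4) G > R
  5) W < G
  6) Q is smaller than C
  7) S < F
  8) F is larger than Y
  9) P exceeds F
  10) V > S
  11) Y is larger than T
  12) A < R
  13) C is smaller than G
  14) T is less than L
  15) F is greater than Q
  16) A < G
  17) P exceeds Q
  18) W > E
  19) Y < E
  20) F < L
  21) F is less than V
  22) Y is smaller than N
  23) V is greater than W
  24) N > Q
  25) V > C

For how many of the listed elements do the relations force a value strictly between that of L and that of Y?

The relations place Y below L. An element lies strictly between them when it is forced above Y and also forced below L.
Above Y: {E, W, N, A, R, F, G, P, V}. Below L: {Q, T, S, F}.
Intersection: {F} — 1.

1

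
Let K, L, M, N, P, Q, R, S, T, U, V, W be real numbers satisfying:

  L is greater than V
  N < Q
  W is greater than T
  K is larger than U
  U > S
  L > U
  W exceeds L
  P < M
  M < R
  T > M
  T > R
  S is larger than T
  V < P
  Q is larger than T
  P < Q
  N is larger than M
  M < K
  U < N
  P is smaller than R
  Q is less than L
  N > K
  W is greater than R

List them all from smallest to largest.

Nothing is placed below V, so it is least; from there V < P; P < M; M < R; R < T; T < S; S < U; U < K; K < N; N < Q; Q < L; L < W, each given directly.

V < P < M < R < T < S < U < K < N < Q < L < W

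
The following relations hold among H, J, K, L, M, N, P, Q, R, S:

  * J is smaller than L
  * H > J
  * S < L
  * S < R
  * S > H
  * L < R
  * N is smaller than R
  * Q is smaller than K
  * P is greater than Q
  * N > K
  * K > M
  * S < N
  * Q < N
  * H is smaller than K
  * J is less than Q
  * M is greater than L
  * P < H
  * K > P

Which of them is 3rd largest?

K

The consecutive relations fix a unique order: J < Q < P < H < S < L < M < K < N < R.
The 3rd largest is K.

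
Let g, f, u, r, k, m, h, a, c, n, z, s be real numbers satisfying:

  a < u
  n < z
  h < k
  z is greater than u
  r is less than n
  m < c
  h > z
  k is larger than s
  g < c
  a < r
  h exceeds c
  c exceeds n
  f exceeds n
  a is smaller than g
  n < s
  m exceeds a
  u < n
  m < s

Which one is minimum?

a

u is not least since a < u; r is not least since a < r; n is not least since r < n; z is not least since n < z; m is not least since a < m; s is not least since m < s; g is not least since a < g; c is not least since n < c; f is not least since n < f; h is not least since z < h; k is not least since h < k.
Only a has nothing below it, so a is the minimum.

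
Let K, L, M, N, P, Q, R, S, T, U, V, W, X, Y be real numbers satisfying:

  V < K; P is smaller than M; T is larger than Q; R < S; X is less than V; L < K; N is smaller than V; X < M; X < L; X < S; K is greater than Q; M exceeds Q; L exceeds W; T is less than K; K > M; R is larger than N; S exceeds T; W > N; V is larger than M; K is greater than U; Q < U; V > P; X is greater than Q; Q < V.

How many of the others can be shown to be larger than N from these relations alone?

6

From N the given relations immediately reach R, V, W.
From those, L, K, S — 6 in total.
Nothing else is reachable above N; 6 in all.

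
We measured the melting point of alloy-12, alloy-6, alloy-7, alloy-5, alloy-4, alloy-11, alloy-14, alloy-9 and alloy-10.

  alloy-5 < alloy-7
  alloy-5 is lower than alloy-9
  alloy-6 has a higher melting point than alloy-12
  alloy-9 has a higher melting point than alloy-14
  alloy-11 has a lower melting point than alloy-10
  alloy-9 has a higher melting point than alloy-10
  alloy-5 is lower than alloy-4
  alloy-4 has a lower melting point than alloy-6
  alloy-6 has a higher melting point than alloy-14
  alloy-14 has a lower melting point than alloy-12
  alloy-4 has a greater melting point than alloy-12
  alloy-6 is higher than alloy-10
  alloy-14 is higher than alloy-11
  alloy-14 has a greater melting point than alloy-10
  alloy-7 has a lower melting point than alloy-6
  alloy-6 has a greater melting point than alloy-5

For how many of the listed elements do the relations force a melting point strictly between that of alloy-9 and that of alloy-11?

2

The relations place alloy-11 below alloy-9. An element lies strictly between them when it is forced above alloy-11 and also forced below alloy-9.
Above alloy-11: {alloy-10, alloy-14, alloy-12, alloy-4, alloy-6}. Below alloy-9: {alloy-5, alloy-10, alloy-14}.
Intersection: {alloy-10, alloy-14} — 2.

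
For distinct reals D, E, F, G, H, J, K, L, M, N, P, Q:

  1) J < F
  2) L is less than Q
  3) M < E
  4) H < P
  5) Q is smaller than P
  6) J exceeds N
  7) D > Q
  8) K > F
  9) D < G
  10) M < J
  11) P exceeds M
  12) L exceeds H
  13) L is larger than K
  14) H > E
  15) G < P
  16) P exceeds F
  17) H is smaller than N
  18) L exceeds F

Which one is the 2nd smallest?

E

The consecutive relations fix a unique order: M < E < H < N < J < F < K < L < Q < D < G < P.
Counting 2 from the smallest end gives E.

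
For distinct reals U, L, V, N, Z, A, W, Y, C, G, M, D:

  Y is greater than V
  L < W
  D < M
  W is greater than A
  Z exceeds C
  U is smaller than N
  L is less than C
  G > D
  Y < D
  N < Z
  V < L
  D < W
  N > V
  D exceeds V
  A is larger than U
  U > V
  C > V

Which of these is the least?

V

Chaining upward from V: directly above it, Y, D, L, U, C, N; then G, M, A, W, Z.
That covers every other element, and nothing is given below V, so V is the least.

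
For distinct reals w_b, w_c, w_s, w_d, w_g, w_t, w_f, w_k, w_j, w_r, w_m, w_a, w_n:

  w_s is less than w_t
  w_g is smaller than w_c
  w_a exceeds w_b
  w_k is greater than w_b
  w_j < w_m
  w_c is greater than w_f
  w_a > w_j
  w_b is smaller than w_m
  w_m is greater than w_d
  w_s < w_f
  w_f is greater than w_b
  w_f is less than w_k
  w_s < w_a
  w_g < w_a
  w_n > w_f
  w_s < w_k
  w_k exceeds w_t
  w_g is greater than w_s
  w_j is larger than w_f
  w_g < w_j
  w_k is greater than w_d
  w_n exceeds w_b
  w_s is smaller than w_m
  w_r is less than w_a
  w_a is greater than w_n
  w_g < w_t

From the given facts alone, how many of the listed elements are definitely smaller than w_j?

Directly below w_j: w_f, w_g.
One step further: w_s, w_b (4 so far).
No other element is forced below w_j by the given relations, so the count is 4.

4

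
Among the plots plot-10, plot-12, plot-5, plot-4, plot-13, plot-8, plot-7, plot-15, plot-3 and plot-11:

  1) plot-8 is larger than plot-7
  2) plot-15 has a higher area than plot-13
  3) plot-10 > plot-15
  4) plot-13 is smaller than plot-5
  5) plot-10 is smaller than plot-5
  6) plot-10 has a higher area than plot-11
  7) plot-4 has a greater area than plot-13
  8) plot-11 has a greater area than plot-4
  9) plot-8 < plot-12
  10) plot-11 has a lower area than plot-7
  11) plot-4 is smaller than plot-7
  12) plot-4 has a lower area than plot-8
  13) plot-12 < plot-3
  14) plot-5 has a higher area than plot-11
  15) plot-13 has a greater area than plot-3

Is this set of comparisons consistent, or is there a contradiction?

inconsistent

We have plot-13 < plot-4 stated directly, yet also plot-4 < plot-11 < plot-7 < plot-8 < plot-12 < plot-3 < plot-13 by chaining the others — so plot-4 < plot-13. Contradiction.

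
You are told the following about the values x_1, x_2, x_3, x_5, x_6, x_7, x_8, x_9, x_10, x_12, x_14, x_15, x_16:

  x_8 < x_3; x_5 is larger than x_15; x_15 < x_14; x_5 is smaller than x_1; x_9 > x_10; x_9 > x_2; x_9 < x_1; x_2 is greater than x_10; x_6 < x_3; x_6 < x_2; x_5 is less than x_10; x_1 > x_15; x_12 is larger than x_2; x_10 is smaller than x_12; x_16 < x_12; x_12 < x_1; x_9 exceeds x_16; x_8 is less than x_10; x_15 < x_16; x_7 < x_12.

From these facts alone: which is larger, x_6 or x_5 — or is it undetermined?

Following every chain through x_5: above x_5 we get x_10, x_2, x_9, x_12, x_1; below x_5 we get x_15.
x_6 is not reached, and no chain runs the other way from x_6 to x_5.
So the given relations leave the order of x_5 and x_6 undetermined.

undetermined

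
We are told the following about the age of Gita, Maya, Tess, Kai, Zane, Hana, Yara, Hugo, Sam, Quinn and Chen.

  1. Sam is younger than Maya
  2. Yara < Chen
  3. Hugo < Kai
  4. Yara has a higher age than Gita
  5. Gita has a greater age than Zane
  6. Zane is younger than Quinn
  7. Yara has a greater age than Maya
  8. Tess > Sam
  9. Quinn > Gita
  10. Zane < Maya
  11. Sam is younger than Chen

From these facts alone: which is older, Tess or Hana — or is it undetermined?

undetermined

Following every chain through Tess: below Tess we get Sam.
Hana is not reached, and no chain runs the other way from Hana to Tess.
So the given relations leave the order of Tess and Hana undetermined.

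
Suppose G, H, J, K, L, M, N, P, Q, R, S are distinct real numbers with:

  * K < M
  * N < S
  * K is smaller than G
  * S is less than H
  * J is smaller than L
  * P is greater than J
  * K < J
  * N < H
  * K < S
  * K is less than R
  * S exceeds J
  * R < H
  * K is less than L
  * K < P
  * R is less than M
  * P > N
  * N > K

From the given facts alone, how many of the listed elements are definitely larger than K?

9

The elements the relations force above K are N, R, J, L, S, H, P, M, G — no chain reaches any other.
That is 9.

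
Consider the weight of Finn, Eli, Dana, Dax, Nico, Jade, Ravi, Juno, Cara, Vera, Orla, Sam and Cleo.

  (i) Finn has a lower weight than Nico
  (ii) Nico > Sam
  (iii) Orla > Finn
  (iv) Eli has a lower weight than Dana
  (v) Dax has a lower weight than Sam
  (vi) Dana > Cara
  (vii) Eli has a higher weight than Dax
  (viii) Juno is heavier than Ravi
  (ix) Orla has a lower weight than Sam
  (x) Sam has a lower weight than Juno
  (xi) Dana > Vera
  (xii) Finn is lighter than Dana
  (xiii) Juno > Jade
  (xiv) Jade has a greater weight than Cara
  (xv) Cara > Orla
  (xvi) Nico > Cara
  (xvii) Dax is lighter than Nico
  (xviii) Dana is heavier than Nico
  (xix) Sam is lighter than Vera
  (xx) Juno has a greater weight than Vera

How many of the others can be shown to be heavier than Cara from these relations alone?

The elements the relations force above Cara are Jade, Nico, Juno, Dana — no chain reaches any other.
That is 4.

4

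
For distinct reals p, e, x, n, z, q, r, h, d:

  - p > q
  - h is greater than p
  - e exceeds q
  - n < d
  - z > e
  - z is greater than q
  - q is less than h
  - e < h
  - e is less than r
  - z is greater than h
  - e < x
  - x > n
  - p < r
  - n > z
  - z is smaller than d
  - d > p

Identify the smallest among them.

q

e is not least since q < e; p is not least since q < p; h is not least since q < h; z is not least since q < z; r is not least since e < r; n is not least since z < n; d is not least since p < d; x is not least since n < x.
Only q has nothing below it, so q is the smallest.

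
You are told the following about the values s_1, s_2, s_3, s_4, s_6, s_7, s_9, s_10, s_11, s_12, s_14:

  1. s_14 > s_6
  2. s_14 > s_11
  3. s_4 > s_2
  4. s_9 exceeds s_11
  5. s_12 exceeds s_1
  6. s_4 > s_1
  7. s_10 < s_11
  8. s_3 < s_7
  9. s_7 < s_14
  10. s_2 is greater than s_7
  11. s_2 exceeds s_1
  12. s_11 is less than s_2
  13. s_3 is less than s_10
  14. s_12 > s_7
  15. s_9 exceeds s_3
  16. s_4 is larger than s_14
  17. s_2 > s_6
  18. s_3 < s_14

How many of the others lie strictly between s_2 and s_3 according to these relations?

3

Chaining upward from s_3 reaches: s_10, s_11, s_9, s_7, s_12, s_14, s_4.
Chaining downward from s_2 reaches: s_1, s_10, s_11, s_6, s_7.
Strictly between s_3 and s_2 are those in both lists: s_10, s_11, s_7 — 3 elements.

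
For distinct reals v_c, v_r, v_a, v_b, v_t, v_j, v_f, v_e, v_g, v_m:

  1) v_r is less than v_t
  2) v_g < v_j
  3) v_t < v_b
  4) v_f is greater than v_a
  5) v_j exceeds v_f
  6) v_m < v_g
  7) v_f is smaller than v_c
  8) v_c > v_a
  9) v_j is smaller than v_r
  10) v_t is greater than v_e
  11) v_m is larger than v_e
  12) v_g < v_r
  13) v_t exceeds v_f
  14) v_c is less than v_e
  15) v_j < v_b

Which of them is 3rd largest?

The consecutive relations fix a unique order: v_a < v_f < v_c < v_e < v_m < v_g < v_j < v_r < v_t < v_b.
Counting 3 from the largest end gives v_r.

v_r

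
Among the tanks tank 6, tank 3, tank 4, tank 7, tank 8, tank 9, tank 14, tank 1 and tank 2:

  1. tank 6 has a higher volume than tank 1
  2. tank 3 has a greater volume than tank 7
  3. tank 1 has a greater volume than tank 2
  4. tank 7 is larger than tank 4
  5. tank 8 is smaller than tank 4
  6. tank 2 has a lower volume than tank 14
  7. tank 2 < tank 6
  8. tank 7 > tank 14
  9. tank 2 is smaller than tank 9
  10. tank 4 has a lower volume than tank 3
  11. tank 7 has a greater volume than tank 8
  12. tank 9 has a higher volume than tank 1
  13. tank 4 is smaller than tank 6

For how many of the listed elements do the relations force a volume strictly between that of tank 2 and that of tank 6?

Chaining upward from tank 2 reaches: tank 14, tank 7, tank 1, tank 3, tank 9.
Chaining downward from tank 6 reaches: tank 8, tank 4, tank 1.
Strictly between tank 2 and tank 6 are those in both lists: tank 1 — 1 element.

1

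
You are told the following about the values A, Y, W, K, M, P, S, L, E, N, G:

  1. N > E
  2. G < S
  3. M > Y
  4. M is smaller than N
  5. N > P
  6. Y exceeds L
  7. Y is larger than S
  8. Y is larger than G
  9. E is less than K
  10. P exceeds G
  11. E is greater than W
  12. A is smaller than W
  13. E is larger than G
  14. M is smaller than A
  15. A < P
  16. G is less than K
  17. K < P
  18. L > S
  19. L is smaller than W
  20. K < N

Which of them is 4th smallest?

Y

The consecutive relations fix a unique order: G < S < L < Y < M < A < W < E < K < P < N.
Counting 4 from the smallest end gives Y.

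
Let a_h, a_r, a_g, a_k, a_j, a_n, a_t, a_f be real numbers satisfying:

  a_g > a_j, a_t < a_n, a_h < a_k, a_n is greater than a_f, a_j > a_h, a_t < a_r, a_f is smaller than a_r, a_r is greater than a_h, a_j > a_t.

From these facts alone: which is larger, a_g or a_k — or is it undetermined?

undetermined

Following every chain through a_g: below a_g we get a_h, a_t, a_j.
a_k is not reached, and no chain runs the other way from a_k to a_g.
So the given relations leave the order of a_g and a_k undetermined.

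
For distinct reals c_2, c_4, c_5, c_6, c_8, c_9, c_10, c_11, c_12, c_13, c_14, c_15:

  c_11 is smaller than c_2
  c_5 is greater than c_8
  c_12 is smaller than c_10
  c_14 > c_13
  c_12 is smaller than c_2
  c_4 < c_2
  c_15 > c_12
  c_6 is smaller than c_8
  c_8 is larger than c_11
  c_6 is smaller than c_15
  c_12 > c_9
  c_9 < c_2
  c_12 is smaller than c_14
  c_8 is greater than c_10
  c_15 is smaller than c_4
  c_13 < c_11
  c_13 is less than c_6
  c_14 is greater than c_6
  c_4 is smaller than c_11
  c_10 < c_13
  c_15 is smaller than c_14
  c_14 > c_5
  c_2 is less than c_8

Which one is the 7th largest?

Chaining the given pairs: c_9 < c_12 < c_10 < c_13 < c_6 < c_15 < c_4 < c_11 < c_2 < c_8 < c_5 < c_14.
The 7th largest is c_15.

c_15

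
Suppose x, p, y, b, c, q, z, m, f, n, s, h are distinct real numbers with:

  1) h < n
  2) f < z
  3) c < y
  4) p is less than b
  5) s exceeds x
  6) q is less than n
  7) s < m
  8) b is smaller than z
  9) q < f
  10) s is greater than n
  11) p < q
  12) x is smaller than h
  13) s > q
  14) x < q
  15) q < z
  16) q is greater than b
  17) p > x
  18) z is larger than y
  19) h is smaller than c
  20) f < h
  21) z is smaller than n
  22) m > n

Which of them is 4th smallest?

Piecing the relations together gives one ordering: x < p < b < q < f < h < c < y < z < n < s < m.
Counting 4 from the smallest end gives q.

q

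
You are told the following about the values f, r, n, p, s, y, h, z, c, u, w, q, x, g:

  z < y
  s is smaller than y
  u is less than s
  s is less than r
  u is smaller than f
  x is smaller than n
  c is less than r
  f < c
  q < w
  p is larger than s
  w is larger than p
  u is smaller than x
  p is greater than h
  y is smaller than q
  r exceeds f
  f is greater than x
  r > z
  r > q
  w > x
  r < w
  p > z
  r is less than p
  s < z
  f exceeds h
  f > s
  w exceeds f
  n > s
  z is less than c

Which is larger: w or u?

u < s and s < z give u < z.
Then z < y extends the chain to y.
With y < q: u < s < z < y < q.
With q < r: u < s < z < y < q < r.
Then r < p extends the chain to p.
Then p < w extends the chain to w.
So u < w; w is the larger of the two.

w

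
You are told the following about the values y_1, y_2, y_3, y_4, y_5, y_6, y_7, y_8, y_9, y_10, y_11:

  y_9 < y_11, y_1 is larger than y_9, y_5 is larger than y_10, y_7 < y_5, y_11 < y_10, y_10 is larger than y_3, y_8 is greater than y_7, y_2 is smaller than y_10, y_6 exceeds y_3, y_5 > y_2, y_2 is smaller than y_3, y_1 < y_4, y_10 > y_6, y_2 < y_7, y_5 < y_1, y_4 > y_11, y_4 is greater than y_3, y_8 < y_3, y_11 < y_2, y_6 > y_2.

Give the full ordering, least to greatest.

Nothing is placed below y_9, so it is least; from there y_9 < y_11; y_11 < y_2; y_2 < y_7; y_7 < y_8; y_8 < y_3; y_3 < y_6; y_6 < y_10; y_10 < y_5; y_5 < y_1; y_1 < y_4, each given directly.

y_9 < y_11 < y_2 < y_7 < y_8 < y_3 < y_6 < y_10 < y_5 < y_1 < y_4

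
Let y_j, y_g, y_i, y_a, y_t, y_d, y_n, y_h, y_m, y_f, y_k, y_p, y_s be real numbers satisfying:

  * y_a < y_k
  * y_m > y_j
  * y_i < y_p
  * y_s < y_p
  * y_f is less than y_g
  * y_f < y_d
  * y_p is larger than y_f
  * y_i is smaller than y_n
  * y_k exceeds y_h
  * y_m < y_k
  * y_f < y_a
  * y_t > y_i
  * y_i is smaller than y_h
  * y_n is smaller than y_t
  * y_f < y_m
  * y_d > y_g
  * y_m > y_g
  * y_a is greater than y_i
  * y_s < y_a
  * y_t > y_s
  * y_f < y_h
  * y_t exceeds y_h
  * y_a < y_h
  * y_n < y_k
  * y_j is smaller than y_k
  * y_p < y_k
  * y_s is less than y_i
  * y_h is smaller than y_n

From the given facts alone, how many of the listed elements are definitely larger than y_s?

The elements the relations force above y_s are y_i, y_a, y_p, y_h, y_n, y_k, y_t — no chain reaches any other.
That is 7.

7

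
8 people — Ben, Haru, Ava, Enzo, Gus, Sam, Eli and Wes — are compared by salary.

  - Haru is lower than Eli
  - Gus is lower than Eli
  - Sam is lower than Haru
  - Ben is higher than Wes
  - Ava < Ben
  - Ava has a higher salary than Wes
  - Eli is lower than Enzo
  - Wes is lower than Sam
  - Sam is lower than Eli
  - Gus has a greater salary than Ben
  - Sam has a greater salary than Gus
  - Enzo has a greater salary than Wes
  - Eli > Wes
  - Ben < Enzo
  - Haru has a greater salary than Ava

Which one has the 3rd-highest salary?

The consecutive relations fix a unique order: Wes < Ava < Ben < Gus < Sam < Haru < Eli < Enzo.
The 3rd largest is Haru.

Haru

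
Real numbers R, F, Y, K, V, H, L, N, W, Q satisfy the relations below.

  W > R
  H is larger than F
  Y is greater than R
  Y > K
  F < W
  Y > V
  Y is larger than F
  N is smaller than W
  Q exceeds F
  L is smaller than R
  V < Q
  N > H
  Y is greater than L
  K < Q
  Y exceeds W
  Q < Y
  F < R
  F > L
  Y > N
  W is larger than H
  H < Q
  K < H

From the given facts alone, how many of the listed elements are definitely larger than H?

The elements the relations force above H are N, Q, W, Y — no chain reaches any other.
That is 4.

4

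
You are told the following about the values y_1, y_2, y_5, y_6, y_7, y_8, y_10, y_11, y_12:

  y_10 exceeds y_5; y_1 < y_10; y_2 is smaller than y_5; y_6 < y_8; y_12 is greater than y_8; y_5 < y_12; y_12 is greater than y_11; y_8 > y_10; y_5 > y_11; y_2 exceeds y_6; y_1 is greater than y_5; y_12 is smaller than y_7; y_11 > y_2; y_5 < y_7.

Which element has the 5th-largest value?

y_1

The consecutive relations fix a unique order: y_6 < y_2 < y_11 < y_5 < y_1 < y_10 < y_8 < y_12 < y_7.
The 5th largest is y_1.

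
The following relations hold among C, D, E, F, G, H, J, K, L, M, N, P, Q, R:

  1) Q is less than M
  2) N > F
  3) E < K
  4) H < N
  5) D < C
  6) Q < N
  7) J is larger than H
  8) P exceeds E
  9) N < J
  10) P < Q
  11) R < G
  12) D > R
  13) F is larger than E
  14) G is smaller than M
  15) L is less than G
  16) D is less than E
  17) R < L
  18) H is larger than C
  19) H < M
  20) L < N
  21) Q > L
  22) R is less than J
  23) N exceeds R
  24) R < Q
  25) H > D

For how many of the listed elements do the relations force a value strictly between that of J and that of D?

7

Chaining upward from D reaches: E, C, P, K, Q, F, H, N, M.
Chaining downward from J reaches: R, E, C, L, P, Q, F, H, N.
Strictly between D and J are those in both lists: E, C, P, Q, F, H, N — 7 elements.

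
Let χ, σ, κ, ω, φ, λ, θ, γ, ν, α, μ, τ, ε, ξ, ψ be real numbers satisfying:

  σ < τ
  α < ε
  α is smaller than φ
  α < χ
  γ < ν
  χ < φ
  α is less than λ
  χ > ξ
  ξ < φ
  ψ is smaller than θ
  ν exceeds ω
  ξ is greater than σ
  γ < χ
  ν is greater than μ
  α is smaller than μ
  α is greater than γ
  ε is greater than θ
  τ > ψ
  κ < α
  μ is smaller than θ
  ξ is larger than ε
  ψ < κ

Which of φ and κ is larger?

κ < α and α < μ give κ < μ.
With μ < θ: κ < α < μ < θ.
With θ < ε: κ < α < μ < θ < ε.
Then ε < ξ extends the chain to ξ.
With ξ < χ: κ < α < μ < θ < ε < ξ < χ.
Then χ < φ extends the chain to φ.
So κ < φ; φ is the larger of the two.

φ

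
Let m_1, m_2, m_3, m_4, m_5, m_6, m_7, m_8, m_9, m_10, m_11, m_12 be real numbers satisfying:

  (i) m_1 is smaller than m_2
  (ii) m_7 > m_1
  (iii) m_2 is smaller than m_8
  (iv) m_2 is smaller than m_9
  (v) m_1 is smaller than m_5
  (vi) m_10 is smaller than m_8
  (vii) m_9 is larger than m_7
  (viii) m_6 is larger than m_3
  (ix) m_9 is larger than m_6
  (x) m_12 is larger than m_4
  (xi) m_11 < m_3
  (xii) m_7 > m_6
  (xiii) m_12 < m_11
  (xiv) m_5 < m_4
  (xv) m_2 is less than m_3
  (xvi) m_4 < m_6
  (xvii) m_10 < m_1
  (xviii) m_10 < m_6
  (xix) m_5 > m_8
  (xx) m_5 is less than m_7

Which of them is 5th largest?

The consecutive relations fix a unique order: m_10 < m_1 < m_2 < m_8 < m_5 < m_4 < m_12 < m_11 < m_3 < m_6 < m_7 < m_9.
The 5th largest is m_11.

m_11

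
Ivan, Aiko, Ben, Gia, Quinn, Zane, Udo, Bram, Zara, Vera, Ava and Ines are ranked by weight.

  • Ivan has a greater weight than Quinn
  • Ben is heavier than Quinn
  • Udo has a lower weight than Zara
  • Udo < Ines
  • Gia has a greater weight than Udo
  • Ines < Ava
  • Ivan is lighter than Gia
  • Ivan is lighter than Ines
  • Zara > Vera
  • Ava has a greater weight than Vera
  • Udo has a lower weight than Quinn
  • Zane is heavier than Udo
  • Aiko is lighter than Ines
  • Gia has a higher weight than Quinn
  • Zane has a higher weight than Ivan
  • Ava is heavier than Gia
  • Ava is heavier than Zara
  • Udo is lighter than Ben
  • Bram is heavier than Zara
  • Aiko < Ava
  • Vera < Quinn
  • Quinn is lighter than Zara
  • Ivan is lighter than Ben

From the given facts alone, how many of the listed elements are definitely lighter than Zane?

The elements the relations force below Zane are Udo, Vera, Quinn, Ivan — no chain reaches any other.
That is 4.

4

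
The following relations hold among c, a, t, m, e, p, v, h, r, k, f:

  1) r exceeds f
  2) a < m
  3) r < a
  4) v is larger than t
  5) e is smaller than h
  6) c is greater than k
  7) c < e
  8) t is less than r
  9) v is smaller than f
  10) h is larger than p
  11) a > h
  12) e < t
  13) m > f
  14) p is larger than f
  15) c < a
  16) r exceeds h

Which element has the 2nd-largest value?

Piecing the relations together gives one ordering: k < c < e < t < v < f < p < h < r < a < m.
Counting 2 from the largest end gives a.

a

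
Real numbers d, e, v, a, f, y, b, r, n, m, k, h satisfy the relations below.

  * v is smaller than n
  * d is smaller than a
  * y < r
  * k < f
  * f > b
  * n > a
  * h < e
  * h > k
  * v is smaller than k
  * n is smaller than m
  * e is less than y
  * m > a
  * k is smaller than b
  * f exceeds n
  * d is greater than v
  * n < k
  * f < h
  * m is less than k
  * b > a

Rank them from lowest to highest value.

v < d < a < n < m < k < b < f < h < e < y < r

The consecutive links are each given: v < d; d < a; a < n; n < m; m < k; k < b; b < f; f < h; h < e; e < y; y < r.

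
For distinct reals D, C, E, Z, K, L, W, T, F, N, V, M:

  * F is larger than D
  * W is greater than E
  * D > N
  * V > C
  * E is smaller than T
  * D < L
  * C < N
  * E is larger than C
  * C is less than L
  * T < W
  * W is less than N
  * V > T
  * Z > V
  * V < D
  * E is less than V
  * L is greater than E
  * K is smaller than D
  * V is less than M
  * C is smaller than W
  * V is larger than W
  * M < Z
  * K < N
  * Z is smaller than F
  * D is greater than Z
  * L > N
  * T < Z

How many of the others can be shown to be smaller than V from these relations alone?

Directly below V: C, E, T, W.
No other element is forced below V by the given relations, so the count is 4.

4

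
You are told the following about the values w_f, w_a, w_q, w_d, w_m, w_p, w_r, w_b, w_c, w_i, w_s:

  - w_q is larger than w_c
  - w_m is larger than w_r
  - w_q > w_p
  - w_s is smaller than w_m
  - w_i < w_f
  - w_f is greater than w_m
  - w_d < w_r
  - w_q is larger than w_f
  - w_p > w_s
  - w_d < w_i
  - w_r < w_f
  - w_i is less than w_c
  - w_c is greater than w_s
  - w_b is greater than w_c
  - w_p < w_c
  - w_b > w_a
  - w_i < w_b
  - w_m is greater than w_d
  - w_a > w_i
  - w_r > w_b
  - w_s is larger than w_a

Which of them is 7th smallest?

w_b

Chaining the given pairs: w_d < w_i < w_a < w_s < w_p < w_c < w_b < w_r < w_m < w_f < w_q.
The 7th smallest is w_b.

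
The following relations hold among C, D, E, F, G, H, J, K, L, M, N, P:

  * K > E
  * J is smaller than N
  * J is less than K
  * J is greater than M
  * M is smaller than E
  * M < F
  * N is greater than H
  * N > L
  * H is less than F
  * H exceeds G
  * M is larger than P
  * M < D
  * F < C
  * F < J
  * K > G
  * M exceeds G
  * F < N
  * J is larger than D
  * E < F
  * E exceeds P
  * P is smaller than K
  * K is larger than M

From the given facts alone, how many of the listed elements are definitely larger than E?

5

Directly above E: F, K.
One step further: J, N, C (5 so far).
Nothing else is reachable above E; 5 in all.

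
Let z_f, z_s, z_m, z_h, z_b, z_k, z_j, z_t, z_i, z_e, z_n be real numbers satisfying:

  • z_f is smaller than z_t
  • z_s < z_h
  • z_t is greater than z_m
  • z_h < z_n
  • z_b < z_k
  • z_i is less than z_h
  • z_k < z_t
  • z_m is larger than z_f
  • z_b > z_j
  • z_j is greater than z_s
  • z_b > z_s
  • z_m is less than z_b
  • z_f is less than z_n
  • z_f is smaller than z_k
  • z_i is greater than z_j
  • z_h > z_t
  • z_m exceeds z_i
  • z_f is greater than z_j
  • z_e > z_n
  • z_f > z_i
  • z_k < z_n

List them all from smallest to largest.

z_s < z_j < z_i < z_f < z_m < z_b < z_k < z_t < z_h < z_n < z_e

Each adjacent pair is fixed by a given relation: z_s < z_j; z_j < z_i; z_i < z_f; z_f < z_m; z_m < z_b; z_b < z_k; z_k < z_t; z_t < z_h; z_h < z_n; z_n < z_e. Chaining them end to end gives the full order.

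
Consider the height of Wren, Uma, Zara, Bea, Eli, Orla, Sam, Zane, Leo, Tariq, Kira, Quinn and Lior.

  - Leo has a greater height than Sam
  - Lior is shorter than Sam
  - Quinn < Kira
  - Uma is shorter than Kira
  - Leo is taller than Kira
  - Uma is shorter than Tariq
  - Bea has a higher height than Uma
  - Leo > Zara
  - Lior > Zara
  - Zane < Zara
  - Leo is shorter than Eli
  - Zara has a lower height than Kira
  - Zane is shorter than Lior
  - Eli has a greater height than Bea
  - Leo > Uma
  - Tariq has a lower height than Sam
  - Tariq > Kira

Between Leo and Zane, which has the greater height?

Leo

Zane < Zara and Zara < Kira give Zane < Kira.
With Kira < Tariq: Zane < Zara < Kira < Tariq.
Then Tariq < Sam extends the chain to Sam.
With Sam < Leo: Zane < Zara < Kira < Tariq < Sam < Leo.
So Zane < Leo; Leo is the taller of the two.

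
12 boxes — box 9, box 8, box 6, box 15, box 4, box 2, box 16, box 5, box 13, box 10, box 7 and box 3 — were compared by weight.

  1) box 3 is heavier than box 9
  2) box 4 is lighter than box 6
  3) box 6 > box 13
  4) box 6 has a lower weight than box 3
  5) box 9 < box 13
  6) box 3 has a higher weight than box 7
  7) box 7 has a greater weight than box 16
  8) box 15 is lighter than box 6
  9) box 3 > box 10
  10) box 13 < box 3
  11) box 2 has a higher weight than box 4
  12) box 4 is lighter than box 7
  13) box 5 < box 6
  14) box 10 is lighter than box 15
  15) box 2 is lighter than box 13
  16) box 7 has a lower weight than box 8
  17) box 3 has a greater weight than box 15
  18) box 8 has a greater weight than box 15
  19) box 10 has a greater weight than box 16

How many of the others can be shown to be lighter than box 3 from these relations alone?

10

Directly below box 3: box 9, box 10, box 7, box 15, box 13, box 6.
One step further: box 16, box 4, box 2, box 5 (10 so far).
Nothing else is reachable below box 3; 10 in all.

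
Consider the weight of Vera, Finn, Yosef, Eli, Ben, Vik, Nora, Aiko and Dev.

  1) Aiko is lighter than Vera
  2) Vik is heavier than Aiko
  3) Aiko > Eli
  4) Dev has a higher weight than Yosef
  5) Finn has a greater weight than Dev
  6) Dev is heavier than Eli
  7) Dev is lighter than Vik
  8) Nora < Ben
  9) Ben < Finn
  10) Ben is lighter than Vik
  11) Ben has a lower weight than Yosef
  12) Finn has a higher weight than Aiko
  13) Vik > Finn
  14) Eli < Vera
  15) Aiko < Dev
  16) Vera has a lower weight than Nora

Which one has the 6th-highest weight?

Chaining the given pairs: Eli < Aiko < Vera < Nora < Ben < Yosef < Dev < Finn < Vik.
Counting 6 from the largest end gives Nora.

Nora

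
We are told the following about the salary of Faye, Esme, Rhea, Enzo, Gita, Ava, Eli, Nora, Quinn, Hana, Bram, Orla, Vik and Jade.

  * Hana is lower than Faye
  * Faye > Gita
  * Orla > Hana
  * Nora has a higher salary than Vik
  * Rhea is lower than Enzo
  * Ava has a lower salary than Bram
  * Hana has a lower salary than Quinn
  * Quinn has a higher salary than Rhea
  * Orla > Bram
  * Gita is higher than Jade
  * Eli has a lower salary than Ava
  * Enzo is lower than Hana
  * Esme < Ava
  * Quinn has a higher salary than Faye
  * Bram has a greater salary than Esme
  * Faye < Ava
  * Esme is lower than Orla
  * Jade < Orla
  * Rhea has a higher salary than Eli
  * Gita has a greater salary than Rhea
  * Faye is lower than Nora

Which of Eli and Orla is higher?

The relevant relations are Eli < Rhea; Rhea < Enzo; Enzo < Hana; Hana < Faye; Faye < Ava; Ava < Bram; Bram < Orla.
Chaining these gives Eli < Rhea < Enzo < Hana < Faye < Ava < Bram < Orla.
So Eli < Orla; Orla is the higher of the two.

Orla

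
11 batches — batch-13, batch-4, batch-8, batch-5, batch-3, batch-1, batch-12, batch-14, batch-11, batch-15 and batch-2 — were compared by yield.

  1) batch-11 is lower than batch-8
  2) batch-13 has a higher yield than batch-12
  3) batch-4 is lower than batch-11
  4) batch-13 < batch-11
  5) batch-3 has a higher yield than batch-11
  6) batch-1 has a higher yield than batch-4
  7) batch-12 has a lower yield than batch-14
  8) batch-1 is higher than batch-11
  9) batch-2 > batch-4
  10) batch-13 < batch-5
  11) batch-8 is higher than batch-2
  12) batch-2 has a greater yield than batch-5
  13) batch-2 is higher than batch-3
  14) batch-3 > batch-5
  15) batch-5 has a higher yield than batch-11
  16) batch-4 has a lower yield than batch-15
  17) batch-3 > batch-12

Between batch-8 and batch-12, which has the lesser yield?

batch-12

Link the given pairs in sequence: batch-12 < batch-13; batch-13 < batch-11; batch-11 < batch-3; batch-3 < batch-2; batch-2 < batch-8.
Together: batch-12 < batch-13 < batch-11 < batch-3 < batch-2 < batch-8.
So batch-12 < batch-8; batch-12 is the lower of the two.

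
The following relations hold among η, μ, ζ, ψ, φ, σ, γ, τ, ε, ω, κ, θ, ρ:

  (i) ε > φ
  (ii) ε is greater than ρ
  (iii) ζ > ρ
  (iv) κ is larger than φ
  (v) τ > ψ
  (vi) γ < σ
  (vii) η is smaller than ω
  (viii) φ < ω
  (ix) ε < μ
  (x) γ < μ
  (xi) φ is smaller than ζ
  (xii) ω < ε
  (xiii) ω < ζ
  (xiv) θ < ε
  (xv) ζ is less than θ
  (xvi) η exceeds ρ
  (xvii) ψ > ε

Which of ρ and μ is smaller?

The relevant relations are ρ < η; η < ω; ω < ζ; ζ < θ; θ < ε; ε < μ.
Together: ρ < η < ω < ζ < θ < ε < μ.
So ρ < μ; ρ is the smaller of the two.

ρ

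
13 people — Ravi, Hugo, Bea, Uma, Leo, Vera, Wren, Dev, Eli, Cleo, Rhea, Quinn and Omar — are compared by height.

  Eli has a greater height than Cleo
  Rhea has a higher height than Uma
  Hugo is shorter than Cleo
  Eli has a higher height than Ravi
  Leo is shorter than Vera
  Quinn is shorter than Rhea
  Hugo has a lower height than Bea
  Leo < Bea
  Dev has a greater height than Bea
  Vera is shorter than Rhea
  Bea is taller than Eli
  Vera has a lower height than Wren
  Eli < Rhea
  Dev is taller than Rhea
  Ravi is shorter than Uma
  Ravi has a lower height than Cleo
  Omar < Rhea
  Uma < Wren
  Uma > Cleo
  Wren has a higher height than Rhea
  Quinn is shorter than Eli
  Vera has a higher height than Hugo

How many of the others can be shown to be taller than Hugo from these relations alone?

8

The elements the relations force above Hugo are Cleo, Uma, Vera, Eli, Bea, Rhea, Dev, Wren — no chain reaches any other.
That is 8.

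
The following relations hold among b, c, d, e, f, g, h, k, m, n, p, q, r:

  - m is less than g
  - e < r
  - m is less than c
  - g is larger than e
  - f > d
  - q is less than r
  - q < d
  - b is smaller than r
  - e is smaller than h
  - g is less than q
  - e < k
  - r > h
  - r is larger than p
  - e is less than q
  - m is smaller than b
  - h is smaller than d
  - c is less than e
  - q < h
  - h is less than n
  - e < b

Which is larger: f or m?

Link the given pairs in sequence: m < c; c < e; e < g; g < q; q < h; h < d; d < f.
Together: m < c < e < g < q < h < d < f.
So m < f; f is the larger of the two.

f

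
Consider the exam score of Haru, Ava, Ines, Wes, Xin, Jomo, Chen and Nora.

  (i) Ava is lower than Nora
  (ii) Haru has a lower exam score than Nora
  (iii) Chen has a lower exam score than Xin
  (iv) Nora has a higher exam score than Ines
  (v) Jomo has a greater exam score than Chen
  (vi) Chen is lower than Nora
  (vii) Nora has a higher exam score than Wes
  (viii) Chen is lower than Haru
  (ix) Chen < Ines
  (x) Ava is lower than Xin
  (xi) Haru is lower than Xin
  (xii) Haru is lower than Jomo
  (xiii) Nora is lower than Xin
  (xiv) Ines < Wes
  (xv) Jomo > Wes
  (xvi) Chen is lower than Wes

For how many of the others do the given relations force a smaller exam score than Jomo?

4

Directly below Jomo: Chen, Haru, Wes.
One step further: Ines (4 so far).
Nothing else is reachable below Jomo; 4 in all.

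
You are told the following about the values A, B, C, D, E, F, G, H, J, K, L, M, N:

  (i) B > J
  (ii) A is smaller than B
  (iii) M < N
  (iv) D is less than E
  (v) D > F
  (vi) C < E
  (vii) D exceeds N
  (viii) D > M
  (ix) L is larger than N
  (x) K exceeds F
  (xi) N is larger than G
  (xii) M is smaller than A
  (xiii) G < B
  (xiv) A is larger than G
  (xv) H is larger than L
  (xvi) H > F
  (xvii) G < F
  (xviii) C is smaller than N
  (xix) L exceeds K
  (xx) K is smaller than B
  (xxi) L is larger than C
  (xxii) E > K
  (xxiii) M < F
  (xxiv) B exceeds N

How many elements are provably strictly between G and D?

The relations place G below D. An element lies strictly between them when it is forced above G and also forced below D.
Above G: {N, F, K, E, A, L, B, H}. Below D: {M, C, N, F}.
Intersection: {N, F} — 2.

2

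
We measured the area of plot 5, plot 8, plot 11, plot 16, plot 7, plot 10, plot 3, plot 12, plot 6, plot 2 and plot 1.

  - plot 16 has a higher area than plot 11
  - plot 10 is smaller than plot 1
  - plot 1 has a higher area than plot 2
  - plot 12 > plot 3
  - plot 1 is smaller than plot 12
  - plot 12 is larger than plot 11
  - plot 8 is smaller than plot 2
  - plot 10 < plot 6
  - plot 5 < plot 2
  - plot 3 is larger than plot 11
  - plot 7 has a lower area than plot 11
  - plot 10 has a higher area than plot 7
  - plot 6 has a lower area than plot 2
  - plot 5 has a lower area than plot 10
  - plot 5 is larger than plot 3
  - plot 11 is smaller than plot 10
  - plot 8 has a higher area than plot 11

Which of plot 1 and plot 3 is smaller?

plot 3

plot 3 < plot 5 and plot 5 < plot 10 give plot 3 < plot 10.
Then plot 10 < plot 6 extends the chain to plot 6.
Then plot 6 < plot 2 extends the chain to plot 2.
Then plot 2 < plot 1 extends the chain to plot 1.
So plot 3 < plot 1; plot 3 is the smaller of the two.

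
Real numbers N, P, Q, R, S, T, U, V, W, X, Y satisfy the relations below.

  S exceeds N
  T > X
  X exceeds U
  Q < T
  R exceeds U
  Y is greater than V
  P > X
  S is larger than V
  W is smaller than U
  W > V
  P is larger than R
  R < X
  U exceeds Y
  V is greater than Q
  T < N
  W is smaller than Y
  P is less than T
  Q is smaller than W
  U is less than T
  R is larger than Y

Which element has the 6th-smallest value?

Chaining the given pairs: Q < V < W < Y < U < R < X < P < T < N < S.
Counting 6 from the smallest end gives R.

R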